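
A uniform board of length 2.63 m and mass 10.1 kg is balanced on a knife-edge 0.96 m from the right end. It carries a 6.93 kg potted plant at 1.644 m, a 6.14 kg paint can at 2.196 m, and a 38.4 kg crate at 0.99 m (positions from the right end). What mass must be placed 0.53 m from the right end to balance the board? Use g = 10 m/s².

Sum moments about the knife-edge (at 0.96 m from the right end) (the support reaction has zero arm there).
Beam weight: 10.1 × 10 = 101 N down at 1.315 m → arm 0.355 m, τ = 101 × 0.355 = 35.85 N·m counterclockwise.
Potted plant: 6.93 × 10 = 69.3 N down at 1.644 m → arm 0.684 m, τ = 69.3 × 0.684 = 47.4 N·m counterclockwise.
Paint can: 6.14 × 10 = 61.4 N down at 2.196 m → arm 1.236 m, τ = 61.4 × 1.236 = 75.89 N·m counterclockwise.
Crate: 38.4 × 10 = 384 N down at 0.99 m → arm 0.03 m, τ = 384 × 0.03 = 11.52 N·m counterclockwise.
Net moment of known loads = 170.7 N·m counterclockwise.
An unknown mass m at 0.53 m has arm 0.43 m; its moment is m·g·0.43 clockwise.
Balancing moments: m × 10 × 0.43 = 170.7, giving m = 170.7 / (10 × 0.43) = 39.7 kg.

m ≈ 39.7 kg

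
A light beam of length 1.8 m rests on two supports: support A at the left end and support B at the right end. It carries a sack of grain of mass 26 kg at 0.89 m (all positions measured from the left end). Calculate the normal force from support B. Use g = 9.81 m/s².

Take moments about support A.
Sack of grain: 26 × 9.81 = 255.1 N down at 0.89 m → arm 0.89 m, τ = 255.1 × 0.89 = 227 N·m clockwise.
Net load moment about support A = 227 N·m clockwise.
Reaction R at support B is upward at 1.8 m, arm 1.8 m → moment R × 1.8 counterclockwise.
Setting net torque to zero: R × 1.8 = 227 → R = 126 N.

R_B ≈ 126 N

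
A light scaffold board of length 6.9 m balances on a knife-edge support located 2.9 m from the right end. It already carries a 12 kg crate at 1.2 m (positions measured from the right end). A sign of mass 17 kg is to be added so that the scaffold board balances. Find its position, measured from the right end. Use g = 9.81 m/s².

Take moments about the knife-edge support (at 2.9 m from the right end).
Crate: 12 × 9.81 = 117.7 N down at 1.2 m → arm 1.7 m, τ = 117.7 × 1.7 = 200.1 N·m clockwise.
Net moment of existing loads = 200.1 N·m clockwise.
The sign weighs 17 × 9.81 = 166.8 N and must supply an equal counterclockwise moment, so its lever arm about the knife-edge support is 200.1 / 166.8 = 1.2 m.
That puts it at 2.9 + 1.2 = 4.1 m from the right end.

x ≈ 4.1 m from the right end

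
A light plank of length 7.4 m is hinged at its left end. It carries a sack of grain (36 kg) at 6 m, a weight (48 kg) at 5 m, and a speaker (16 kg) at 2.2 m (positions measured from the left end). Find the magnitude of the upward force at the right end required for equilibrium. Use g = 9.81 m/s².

F ≈ 651 N

Take moments about the left end.
Sack of grain: 36 × 9.81 = 353.2 N down at 6 m → arm 6 m, τ = 353.2 × 6 = 2119 N·m clockwise.
Weight: 48 × 9.81 = 470.9 N down at 5 m → arm 5 m, τ = 470.9 × 5 = 2354 N·m clockwise.
Speaker: 16 × 9.81 = 157 N down at 2.2 m → arm 2.2 m, τ = 157 × 2.2 = 345.4 N·m clockwise.
Net moment of the loads = 4818 N·m clockwise.
The upward force F acts at the right end, arm 7.4 m, giving F × 7.4 counterclockwise.
Balancing moments: F × 7.4 = 4818, giving F = 4818 / 7.4 = 651 N.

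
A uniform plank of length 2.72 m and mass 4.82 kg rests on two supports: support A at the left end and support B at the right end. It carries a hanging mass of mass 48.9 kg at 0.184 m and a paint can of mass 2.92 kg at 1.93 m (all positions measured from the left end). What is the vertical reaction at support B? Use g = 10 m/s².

Take moments about support A.
Beam weight: 4.82 × 10 = 48.2 N down at 1.36 m → arm 1.36 m, τ = 48.2 × 1.36 = 65.55 N·m clockwise.
Hanging mass: 48.9 × 10 = 489 N down at 0.184 m → arm 0.184 m, τ = 489 × 0.184 = 89.98 N·m clockwise.
Paint can: 2.92 × 10 = 29.2 N down at 1.93 m → arm 1.93 m, τ = 29.2 × 1.93 = 56.36 N·m clockwise.
Net load moment about support A = 211.9 N·m clockwise.
Reaction R at support B is upward at 2.72 m, arm 2.72 m → moment R × 2.72 counterclockwise.
Balancing moments: R × 2.72 = 211.9, giving R = 77.9 N.

R_B ≈ 77.9 N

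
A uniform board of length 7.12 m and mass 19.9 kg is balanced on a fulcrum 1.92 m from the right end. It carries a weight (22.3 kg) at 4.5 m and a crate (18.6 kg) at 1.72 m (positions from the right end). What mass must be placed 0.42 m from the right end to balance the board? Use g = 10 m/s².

About the fulcrum (at 1.92 m from the right end):
Beam weight: 19.9 × 10 = 199 N down at 3.56 m → arm 1.64 m, τ = 199 × 1.64 = 326.4 N·m counterclockwise.
Weight: 22.3 × 10 = 223 N down at 4.5 m → arm 2.58 m, τ = 223 × 2.58 = 575.3 N·m counterclockwise.
Crate: 18.6 × 10 = 186 N down at 1.72 m → arm 0.2 m, τ = 186 × 0.2 = 37.2 N·m clockwise.
Net moment of known loads = 864.5 N·m counterclockwise.
An unknown mass m at 0.42 m has arm 1.5 m; its moment is m·g·1.5 clockwise.
Setting net torque to zero: m × 10 × 1.5 = 864.5 → m = 864.5 / (10 × 1.5) = 57.6 kg.

m ≈ 57.6 kg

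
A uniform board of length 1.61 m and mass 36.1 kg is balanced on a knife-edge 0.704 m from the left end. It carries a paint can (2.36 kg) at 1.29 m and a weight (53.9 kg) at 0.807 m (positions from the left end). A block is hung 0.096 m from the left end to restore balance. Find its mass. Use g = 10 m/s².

Taking torques about the knife-edge (at 0.704 m from the left end):
Beam weight: 36.1 × 10 = 361 N down at 0.805 m → arm 0.101 m, τ = 361 × 0.101 = 36.46 N·m clockwise.
Paint can: 2.36 × 10 = 23.6 N down at 1.29 m → arm 0.586 m, τ = 23.6 × 0.586 = 13.83 N·m clockwise.
Weight: 53.9 × 10 = 539 N down at 0.807 m → arm 0.103 m, τ = 539 × 0.103 = 55.52 N·m clockwise.
Net moment of known loads = 105.8 N·m clockwise.
An unknown mass m at 0.096 m has arm 0.608 m; its moment is m·g·0.608 counterclockwise.
Setting net torque to zero: m × 10 × 0.608 = 105.8 → m = 105.8 / (10 × 0.608) = 17.4 kg.

m ≈ 17.4 kg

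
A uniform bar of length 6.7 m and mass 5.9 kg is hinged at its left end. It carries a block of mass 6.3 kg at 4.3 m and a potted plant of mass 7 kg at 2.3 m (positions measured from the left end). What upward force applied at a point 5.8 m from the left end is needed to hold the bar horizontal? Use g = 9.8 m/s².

F ≈ 106 N

Sum moments about the left end (the unknown pivot reaction has zero arm there).
Beam weight: 5.9 × 9.8 = 57.82 N down at 3.35 m → arm 3.35 m, τ = 57.82 × 3.35 = 193.7 N·m clockwise.
Block: 6.3 × 9.8 = 61.74 N down at 4.3 m → arm 4.3 m, τ = 61.74 × 4.3 = 265.5 N·m clockwise.
Potted plant: 7 × 9.8 = 68.6 N down at 2.3 m → arm 2.3 m, τ = 68.6 × 2.3 = 157.8 N·m clockwise.
Net moment of the loads = 617 N·m clockwise.
The upward force F acts at a point 5.8 m from the left end, arm 5.8 m, giving F × 5.8 counterclockwise.
Setting net torque to zero: F × 5.8 = 617 → F = 617 / 5.8 = 106 N.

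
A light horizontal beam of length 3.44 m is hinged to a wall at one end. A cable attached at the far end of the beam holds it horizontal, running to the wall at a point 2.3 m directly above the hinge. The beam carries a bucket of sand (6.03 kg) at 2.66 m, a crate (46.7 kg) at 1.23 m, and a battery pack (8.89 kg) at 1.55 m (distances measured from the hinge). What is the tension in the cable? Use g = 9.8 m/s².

Sum moments about the hinge (the unknown hinge reaction has zero arm there).
Bucket of sand: 6.03 × 9.8 = 59.09 N down at 2.66 m → arm 2.66 m, τ = 59.09 × 2.66 = 157.2 N·m clockwise.
Crate: 46.7 × 9.8 = 457.7 N down at 1.23 m → arm 1.23 m, τ = 457.7 × 1.23 = 563 N·m clockwise.
Battery pack: 8.89 × 9.8 = 87.12 N down at 1.55 m → arm 1.55 m, τ = 87.12 × 1.55 = 135 N·m clockwise.
Total clockwise load moment = 855.2 N·m.
The cable tension T acts at 3.44 m; only its component perpendicular to the beam, T sinθ, produces torque. sinθ = h/√(h²+d²) = 2.3/√(2.3²+3.44²) = 0.5558.
For rotational equilibrium, T × 3.44 × 0.5558 = 855.2, so T = 855.2 / 1.912 = 447 N.

T ≈ 447 N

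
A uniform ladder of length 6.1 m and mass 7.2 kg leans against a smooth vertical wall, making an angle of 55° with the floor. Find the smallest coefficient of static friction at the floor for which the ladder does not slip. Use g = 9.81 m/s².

μ_min ≈ 0.35

About the foot of the ladder:
Ladder weight 7.2×9.81 = 70.63 N acts at 3.05 m along the ladder; its horizontal arm is 3.05·cos55° = 1.749 m → τ = 123.5 N·m clockwise.
Wall normal N acts horizontally at the top; its moment arm is the height L sinθ = 6.1·sin55° = 4.997 m, counterclockwise.
Balancing moments: N × 4.997 = 123.5, giving N = 24.71 N.
ΣFx = 0 ⇒ f = N_wall = 24.71 N. ΣFy = 0 ⇒ N_floor = 70.63 N.
μ_min = f / N_floor = 24.71 / 70.63 = 0.35.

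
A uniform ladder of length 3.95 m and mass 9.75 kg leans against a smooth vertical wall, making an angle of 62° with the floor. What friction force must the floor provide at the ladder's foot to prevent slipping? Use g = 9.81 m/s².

f ≈ 25.4 N

Sum moments about the foot of the ladder (the floor normal and friction both act there and drop out).
Ladder weight 9.75×9.81 = 95.65 N acts at 1.975 m along the ladder; its horizontal arm is 1.975·cos62° = 0.9272 m → τ = 88.69 N·m clockwise.
Wall normal N acts horizontally at the top; its moment arm is the height L sinθ = 3.95·sin62° = 3.488 m, counterclockwise.
For rotational equilibrium, N × 3.488 = 88.69, so N = 25.4 N.
ΣFx = 0: friction at the foot balances the wall's push, so f = N_wall = 25.4 N.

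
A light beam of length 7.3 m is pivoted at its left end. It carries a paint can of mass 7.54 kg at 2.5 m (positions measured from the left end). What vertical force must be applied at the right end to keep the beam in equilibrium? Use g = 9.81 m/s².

F ≈ 25.3 N

Take moments about the left end.
Paint can: 7.54 × 9.81 = 73.97 N down at 2.5 m → arm 2.5 m, τ = 73.97 × 2.5 = 184.9 N·m clockwise.
Net moment of the loads = 184.9 N·m clockwise.
The upward force F acts at the right end, arm 7.3 m, giving F × 7.3 counterclockwise.
For rotational equilibrium, F × 7.3 = 184.9, so F = 184.9 / 7.3 = 25.3 N.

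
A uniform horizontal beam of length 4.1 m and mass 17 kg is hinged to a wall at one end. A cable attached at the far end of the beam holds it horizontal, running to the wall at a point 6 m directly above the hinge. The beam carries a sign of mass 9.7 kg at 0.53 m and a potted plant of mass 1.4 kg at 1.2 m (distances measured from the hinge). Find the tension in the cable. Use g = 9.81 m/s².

T ≈ 121 N

Taking torques about the hinge:
Beam weight: 17 × 9.81 = 166.8 N down at 2.05 m → arm 2.05 m, τ = 166.8 × 2.05 = 341.9 N·m clockwise.
Sign: 9.7 × 9.81 = 95.16 N down at 0.53 m → arm 0.53 m, τ = 95.16 × 0.53 = 50.43 N·m clockwise.
Potted plant: 1.4 × 9.81 = 13.73 N down at 1.2 m → arm 1.2 m, τ = 13.73 × 1.2 = 16.48 N·m clockwise.
Total clockwise load moment = 408.8 N·m.
The cable tension T acts at 4.1 m; only its component perpendicular to the beam, T sinθ, produces torque. sinθ = h/√(h²+d²) = 6/√(6²+4.1²) = 0.8256.
Setting net torque to zero: T × 4.1 × 0.8256 = 408.8 → T = 408.8 / 3.385 = 121 N.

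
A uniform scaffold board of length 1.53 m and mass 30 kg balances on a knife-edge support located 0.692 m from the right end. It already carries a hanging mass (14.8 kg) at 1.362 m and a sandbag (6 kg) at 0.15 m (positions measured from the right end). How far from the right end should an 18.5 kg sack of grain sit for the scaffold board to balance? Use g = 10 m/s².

Take moments about the knife-edge support (at 0.692 m from the right end).
Beam weight: 30 × 10 = 300 N down at 0.765 m → arm 0.073 m, τ = 300 × 0.073 = 21.9 N·m counterclockwise.
Hanging mass: 14.8 × 10 = 148 N down at 1.362 m → arm 0.67 m, τ = 148 × 0.67 = 99.16 N·m counterclockwise.
Sandbag: 6 × 10 = 60 N down at 0.15 m → arm 0.542 m, τ = 60 × 0.542 = 32.52 N·m clockwise.
Net moment of existing loads = 88.54 N·m counterclockwise.
The sack of grain weighs 18.5 × 10 = 185 N and must supply an equal clockwise moment, so its lever arm about the knife-edge support is 88.54 / 185 = 0.479 m.
That puts it at 0.692 − 0.479 = 0.213 m from the right end.

x ≈ 0.213 m from the right end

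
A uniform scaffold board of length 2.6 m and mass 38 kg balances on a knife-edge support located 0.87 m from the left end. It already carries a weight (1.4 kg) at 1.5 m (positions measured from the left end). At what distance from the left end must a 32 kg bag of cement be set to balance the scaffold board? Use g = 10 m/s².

Taking torques about the knife-edge support (at 0.87 m from the left end):
Beam weight: 38 × 10 = 380 N down at 1.3 m → arm 0.43 m, τ = 380 × 0.43 = 163.4 N·m clockwise.
Weight: 1.4 × 10 = 14 N down at 1.5 m → arm 0.63 m, τ = 14 × 0.63 = 8.82 N·m clockwise.
Net moment of existing loads = 172.2 N·m clockwise.
The bag of cement weighs 32 × 10 = 320 N and must supply an equal counterclockwise moment, so its lever arm about the knife-edge support is 172.2 / 320 = 0.538 m.
That puts it at 0.87 − 0.538 = 0.332 m from the left end.

x ≈ 0.332 m from the left end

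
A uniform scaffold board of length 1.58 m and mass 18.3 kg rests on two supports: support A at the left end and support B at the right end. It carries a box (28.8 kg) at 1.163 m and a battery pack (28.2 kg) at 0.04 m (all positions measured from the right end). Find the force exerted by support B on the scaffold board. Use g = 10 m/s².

R_B ≈ 442 N

About support A:
Beam weight: 18.3 × 10 = 183 N down at 0.79 m → arm 0.79 m, τ = 183 × 0.79 = 144.6 N·m clockwise.
Box: 28.8 × 10 = 288 N down at 1.163 m → arm 0.417 m, τ = 288 × 0.417 = 120.1 N·m clockwise.
Battery pack: 28.2 × 10 = 282 N down at 0.04 m → arm 1.54 m, τ = 282 × 1.54 = 434.3 N·m clockwise.
Net load moment about support A = 699 N·m clockwise.
Reaction R at support B is upward at 0 m, arm 1.58 m → moment R × 1.58 counterclockwise.
Setting net torque to zero: R × 1.58 = 699 → R = 442 N.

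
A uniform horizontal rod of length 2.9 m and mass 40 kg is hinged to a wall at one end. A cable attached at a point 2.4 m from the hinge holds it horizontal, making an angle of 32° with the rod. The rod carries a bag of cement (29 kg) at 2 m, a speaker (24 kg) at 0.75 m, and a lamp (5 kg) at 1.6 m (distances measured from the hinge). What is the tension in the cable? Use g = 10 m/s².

About the hinge:
Beam weight: 40 × 10 = 400 N down at 1.45 m → arm 1.45 m, τ = 400 × 1.45 = 580 N·m clockwise.
Bag of cement: 29 × 10 = 290 N down at 2 m → arm 2 m, τ = 290 × 2 = 580 N·m clockwise.
Speaker: 24 × 10 = 240 N down at 0.75 m → arm 0.75 m, τ = 240 × 0.75 = 180 N·m clockwise.
Lamp: 5 × 10 = 50 N down at 1.6 m → arm 1.6 m, τ = 50 × 1.6 = 80 N·m clockwise.
Total clockwise load moment = 1420 N·m.
The cable tension T acts at 2.4 m; only its component perpendicular to the rod, T sinθ, produces torque. sin 32° = 0.5299.
Balancing moments: T × 2.4 × 0.5299 = 1420, giving T = 1420 / 1.272 = 1120 N.

T ≈ 1120 N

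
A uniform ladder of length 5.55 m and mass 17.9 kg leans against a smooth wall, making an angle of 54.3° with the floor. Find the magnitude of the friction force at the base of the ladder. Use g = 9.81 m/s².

Taking torques about the foot of the ladder:
Ladder weight 17.9×9.81 = 175.6 N acts at 2.775 m along the ladder; its horizontal arm is 2.775·cos54.3° = 1.619 m → τ = 284.3 N·m clockwise.
Wall normal N acts horizontally at the top; its moment arm is the height L sinθ = 5.55·sin54.3° = 4.507 m, counterclockwise.
Setting net torque to zero: N × 4.507 = 284.3 → N = 63.1 N.
ΣFx = 0: friction at the foot balances the wall's push, so f = N_wall = 63.1 N.

f ≈ 63.1 N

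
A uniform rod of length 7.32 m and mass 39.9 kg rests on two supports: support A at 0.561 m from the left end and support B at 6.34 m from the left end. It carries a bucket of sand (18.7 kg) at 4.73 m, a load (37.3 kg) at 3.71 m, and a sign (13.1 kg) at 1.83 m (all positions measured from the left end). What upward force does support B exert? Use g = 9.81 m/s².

R_B ≈ 570 N

Take moments about support A.
Beam weight: 39.9 × 9.81 = 391.4 N down at 3.66 m → arm 3.099 m, τ = 391.4 × 3.099 = 1213 N·m clockwise.
Bucket of sand: 18.7 × 9.81 = 183.4 N down at 4.73 m → arm 4.169 m, τ = 183.4 × 4.169 = 764.6 N·m clockwise.
Load: 37.3 × 9.81 = 365.9 N down at 3.71 m → arm 3.149 m, τ = 365.9 × 3.149 = 1152 N·m clockwise.
Sign: 13.1 × 9.81 = 128.5 N down at 1.83 m → arm 1.269 m, τ = 128.5 × 1.269 = 163.1 N·m clockwise.
Net load moment about support A = 3293 N·m clockwise.
Reaction R at support B is upward at 6.34 m, arm 5.779 m → moment R × 5.779 counterclockwise.
Setting net torque to zero: R × 5.779 = 3293 → R = 570 N.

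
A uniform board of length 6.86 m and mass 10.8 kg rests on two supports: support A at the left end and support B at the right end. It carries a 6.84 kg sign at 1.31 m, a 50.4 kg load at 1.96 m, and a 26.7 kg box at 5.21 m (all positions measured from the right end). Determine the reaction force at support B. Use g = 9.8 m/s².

Take moments about support A.
Beam weight: 10.8 × 9.8 = 105.8 N down at 3.43 m → arm 3.43 m, τ = 105.8 × 3.43 = 362.9 N·m clockwise.
Sign: 6.84 × 9.8 = 67.03 N down at 1.31 m → arm 5.55 m, τ = 67.03 × 5.55 = 372 N·m clockwise.
Load: 50.4 × 9.8 = 493.9 N down at 1.96 m → arm 4.9 m, τ = 493.9 × 4.9 = 2420 N·m clockwise.
Box: 26.7 × 9.8 = 261.7 N down at 5.21 m → arm 1.65 m, τ = 261.7 × 1.65 = 431.8 N·m clockwise.
Net load moment about support A = 3587 N·m clockwise.
Reaction R at support B is upward at 0 m, arm 6.86 m → moment R × 6.86 counterclockwise.
Στ = 0 ⇒ R × 6.86 = 3587 ⇒ R = 523 N.

R_B ≈ 523 N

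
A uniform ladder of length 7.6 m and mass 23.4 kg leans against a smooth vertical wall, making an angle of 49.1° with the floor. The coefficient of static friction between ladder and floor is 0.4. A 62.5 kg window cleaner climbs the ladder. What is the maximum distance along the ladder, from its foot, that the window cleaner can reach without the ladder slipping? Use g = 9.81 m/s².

Taking torques about the foot of the ladder:
Ladder weight 23.4×9.81 = 229.6 N acts at 3.8 m along the ladder; its horizontal arm is 3.8·cos49.1° = 2.488 m → τ = 571.2 N·m clockwise.
Window cleaner weight 62.5×9.81 = 613.1 N at distance d → arm d·cos49.1° → τ = 613.1·d·0.6547 clockwise.
Wall normal N at the top has arm L sinθ = 5.744 m counterclockwise, so Στ = 0 gives N·5.744 = 571.2 + 401.4·d.
ΣFy = 0 ⇒ N_floor = 842.7 N, so the maximum friction is μ_s·N_floor = 0.4×842.7 = 337.1 N. ΣFx = 0 ⇒ N_wall = f, so at the slipping point N = 337.1 N.
Substituting: 337.1×5.744 = 571.2 + 401.4·d ⇒ d = (1936 − 571.2) / 401.4 = 3.4 m.

d ≈ 3.4 m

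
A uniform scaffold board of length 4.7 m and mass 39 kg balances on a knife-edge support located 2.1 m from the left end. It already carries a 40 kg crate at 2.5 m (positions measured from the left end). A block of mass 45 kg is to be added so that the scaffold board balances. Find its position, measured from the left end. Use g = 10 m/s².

Choose the knife-edge support (at 2.1 m from the left end) as the axis so the support reaction has zero arm there.
Beam weight: 39 × 10 = 390 N down at 2.35 m → arm 0.25 m, τ = 390 × 0.25 = 97.5 N·m clockwise.
Crate: 40 × 10 = 400 N down at 2.5 m → arm 0.4 m, τ = 400 × 0.4 = 160 N·m clockwise.
Net moment of existing loads = 257.5 N·m clockwise.
The block weighs 45 × 10 = 450 N and must supply an equal counterclockwise moment, so its lever arm about the knife-edge support is 257.5 / 450 = 0.572 m.
That puts it at 2.1 − 0.572 = 1.53 m from the left end.

x ≈ 1.53 m from the left end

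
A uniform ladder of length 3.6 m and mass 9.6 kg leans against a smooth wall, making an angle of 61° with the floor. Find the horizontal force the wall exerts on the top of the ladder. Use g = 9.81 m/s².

About the foot of the ladder:
Ladder weight 9.6×9.81 = 94.18 N acts at 1.8 m along the ladder; its horizontal arm is 1.8·cos61° = 0.8727 m → τ = 82.19 N·m clockwise.
Wall normal N acts horizontally at the top; its moment arm is the height L sinθ = 3.6·sin61° = 3.149 m, counterclockwise.
For rotational equilibrium, N × 3.149 = 82.19, so N = 26.1 N.

N_wall ≈ 26.1 N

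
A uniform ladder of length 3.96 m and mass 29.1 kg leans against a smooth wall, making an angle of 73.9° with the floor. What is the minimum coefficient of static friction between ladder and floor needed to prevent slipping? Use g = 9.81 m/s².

μ_min ≈ 0.144

Take moments about the foot of the ladder.
Ladder weight 29.1×9.81 = 285.5 N acts at 1.98 m along the ladder; its horizontal arm is 1.98·cos73.9° = 0.5491 m → τ = 156.8 N·m clockwise.
Wall normal N acts horizontally at the top; its moment arm is the height L sinθ = 3.96·sin73.9° = 3.805 m, counterclockwise.
Balancing moments: N × 3.805 = 156.8, giving N = 41.21 N.
ΣFx = 0 ⇒ f = N_wall = 41.21 N. ΣFy = 0 ⇒ N_floor = 285.5 N.
μ_min = f / N_floor = 41.21 / 285.5 = 0.144.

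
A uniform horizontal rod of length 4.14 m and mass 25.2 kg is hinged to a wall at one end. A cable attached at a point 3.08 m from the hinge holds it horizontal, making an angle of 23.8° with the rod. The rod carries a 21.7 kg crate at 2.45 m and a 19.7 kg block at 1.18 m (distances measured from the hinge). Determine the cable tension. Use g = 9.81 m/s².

Sum moments about the hinge (the unknown hinge reaction has zero arm there).
Beam weight: 25.2 × 9.81 = 247.2 N down at 2.07 m → arm 2.07 m, τ = 247.2 × 2.07 = 511.7 N·m clockwise.
Crate: 21.7 × 9.81 = 212.9 N down at 2.45 m → arm 2.45 m, τ = 212.9 × 2.45 = 521.6 N·m clockwise.
Block: 19.7 × 9.81 = 193.3 N down at 1.18 m → arm 1.18 m, τ = 193.3 × 1.18 = 228.1 N·m clockwise.
Total clockwise load moment = 1261 N·m.
The cable tension T acts at 3.08 m; only its component perpendicular to the rod, T sinθ, produces torque. sin 23.8° = 0.4035.
Setting net torque to zero: T × 3.08 × 0.4035 = 1261 → T = 1261 / 1.243 = 1010 N.

T ≈ 1010 N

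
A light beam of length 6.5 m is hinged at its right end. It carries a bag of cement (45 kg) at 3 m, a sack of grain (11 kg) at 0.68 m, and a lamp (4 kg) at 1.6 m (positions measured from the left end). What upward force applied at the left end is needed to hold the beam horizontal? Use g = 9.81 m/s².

F ≈ 364 N

Sum moments about the right end (the unknown pivot reaction has zero arm there).
Bag of cement: 45 × 9.81 = 441.5 N down at 3 m → arm 3.5 m, τ = 441.5 × 3.5 = 1545 N·m counterclockwise.
Sack of grain: 11 × 9.81 = 107.9 N down at 0.68 m → arm 5.82 m, τ = 107.9 × 5.82 = 628 N·m counterclockwise.
Lamp: 4 × 9.81 = 39.24 N down at 1.6 m → arm 4.9 m, τ = 39.24 × 4.9 = 192.3 N·m counterclockwise.
Net moment of the loads = 2365 N·m counterclockwise.
The upward force F acts at the left end, arm 6.5 m, giving F × 6.5 clockwise.
Στ = 0 ⇒ F × 6.5 = 2365 ⇒ F = 2365 / 6.5 = 364 N.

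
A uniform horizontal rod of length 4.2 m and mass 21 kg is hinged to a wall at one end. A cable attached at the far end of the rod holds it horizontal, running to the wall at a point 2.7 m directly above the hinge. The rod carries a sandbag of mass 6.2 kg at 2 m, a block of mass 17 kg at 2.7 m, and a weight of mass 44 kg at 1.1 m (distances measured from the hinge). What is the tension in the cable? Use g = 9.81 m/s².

T ≈ 651 N

Take moments about the hinge.
Beam weight: 21 × 9.81 = 206 N down at 2.1 m → arm 2.1 m, τ = 206 × 2.1 = 432.6 N·m clockwise.
Sandbag: 6.2 × 9.81 = 60.82 N down at 2 m → arm 2 m, τ = 60.82 × 2 = 121.6 N·m clockwise.
Block: 17 × 9.81 = 166.8 N down at 2.7 m → arm 2.7 m, τ = 166.8 × 2.7 = 450.4 N·m clockwise.
Weight: 44 × 9.81 = 431.6 N down at 1.1 m → arm 1.1 m, τ = 431.6 × 1.1 = 474.8 N·m clockwise.
Total clockwise load moment = 1479 N·m.
The cable tension T acts at 4.2 m; only its component perpendicular to the rod, T sinθ, produces torque. sinθ = h/√(h²+d²) = 2.7/√(2.7²+4.2²) = 0.5408.
Στ = 0 ⇒ T × 4.2 × 0.5408 = 1479 ⇒ T = 1479 / 2.271 = 651 N.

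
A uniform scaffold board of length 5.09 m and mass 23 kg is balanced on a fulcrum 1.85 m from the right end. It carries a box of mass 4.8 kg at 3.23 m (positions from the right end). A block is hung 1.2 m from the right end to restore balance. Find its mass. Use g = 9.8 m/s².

Choose the fulcrum (at 1.85 m from the right end) as the axis so the support reaction has zero arm there.
Beam weight: 23 × 9.8 = 225.4 N down at 2.545 m → arm 0.695 m, τ = 225.4 × 0.695 = 156.7 N·m counterclockwise.
Box: 4.8 × 9.8 = 47.04 N down at 3.23 m → arm 1.38 m, τ = 47.04 × 1.38 = 64.92 N·m counterclockwise.
Net moment of known loads = 221.6 N·m counterclockwise.
An unknown mass m at 1.2 m has arm 0.65 m; its moment is m·g·0.65 clockwise.
Στ = 0 ⇒ m × 9.8 × 0.65 = 221.6 ⇒ m = 221.6 / (9.8 × 0.65) = 34.8 kg.

m ≈ 34.8 kg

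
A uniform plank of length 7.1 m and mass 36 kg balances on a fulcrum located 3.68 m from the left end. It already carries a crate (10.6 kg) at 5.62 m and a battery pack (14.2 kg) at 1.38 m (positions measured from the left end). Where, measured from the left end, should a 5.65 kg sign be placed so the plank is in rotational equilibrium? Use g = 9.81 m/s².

Sum moments about the fulcrum (at 3.68 m from the left end) (the support reaction has zero arm there).
Beam weight: 36 × 9.81 = 353.2 N down at 3.55 m → arm 0.13 m, τ = 353.2 × 0.13 = 45.92 N·m counterclockwise.
Crate: 10.6 × 9.81 = 104 N down at 5.62 m → arm 1.94 m, τ = 104 × 1.94 = 201.8 N·m clockwise.
Battery pack: 14.2 × 9.81 = 139.3 N down at 1.38 m → arm 2.3 m, τ = 139.3 × 2.3 = 320.4 N·m counterclockwise.
Net moment of existing loads = 164.5 N·m counterclockwise.
The sign weighs 5.65 × 9.81 = 55.43 N and must supply an equal clockwise moment, so its lever arm about the fulcrum is 164.5 / 55.43 = 2.97 m.
That puts it at 3.68 + 2.97 = 6.65 m from the left end.

x ≈ 6.65 m from the left end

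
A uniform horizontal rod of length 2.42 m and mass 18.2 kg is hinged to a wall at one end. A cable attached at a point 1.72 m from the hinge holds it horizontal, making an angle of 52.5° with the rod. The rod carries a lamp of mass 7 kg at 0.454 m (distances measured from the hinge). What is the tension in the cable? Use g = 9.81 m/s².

T ≈ 181 N

Sum moments about the hinge (the unknown hinge reaction has zero arm there).
Beam weight: 18.2 × 9.81 = 178.5 N down at 1.21 m → arm 1.21 m, τ = 178.5 × 1.21 = 216 N·m clockwise.
Lamp: 7 × 9.81 = 68.67 N down at 0.454 m → arm 0.454 m, τ = 68.67 × 0.454 = 31.18 N·m clockwise.
Total clockwise load moment = 247.2 N·m.
The cable tension T acts at 1.72 m; only its component perpendicular to the rod, T sinθ, produces torque. sin 52.5° = 0.7934.
For rotational equilibrium, T × 1.72 × 0.7934 = 247.2, so T = 247.2 / 1.365 = 181 N.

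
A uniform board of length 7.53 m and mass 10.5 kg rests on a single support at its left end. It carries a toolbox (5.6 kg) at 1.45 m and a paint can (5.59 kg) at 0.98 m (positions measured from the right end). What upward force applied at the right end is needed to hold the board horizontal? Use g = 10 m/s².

F ≈ 146 N

Sum moments about the left end (the unknown pivot reaction has zero arm there).
Beam weight: 10.5 × 10 = 105 N down at 3.765 m → arm 3.765 m, τ = 105 × 3.765 = 395.3 N·m clockwise.
Toolbox: 5.6 × 10 = 56 N down at 1.45 m → arm 6.08 m, τ = 56 × 6.08 = 340.5 N·m clockwise.
Paint can: 5.59 × 10 = 55.9 N down at 0.98 m → arm 6.55 m, τ = 55.9 × 6.55 = 366.1 N·m clockwise.
Net moment of the loads = 1102 N·m clockwise.
The upward force F acts at the right end, arm 7.53 m, giving F × 7.53 counterclockwise.
Στ = 0 ⇒ F × 7.53 = 1102 ⇒ F = 1102 / 7.53 = 146 N.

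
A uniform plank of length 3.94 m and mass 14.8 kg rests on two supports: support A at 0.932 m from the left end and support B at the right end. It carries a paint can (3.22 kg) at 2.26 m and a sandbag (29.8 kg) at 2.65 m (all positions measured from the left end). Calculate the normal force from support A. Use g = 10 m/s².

R_A ≈ 243 N

Choose support B as the axis so its reaction then has zero moment arm.
Beam weight: 14.8 × 10 = 148 N down at 1.97 m → arm 1.97 m, τ = 148 × 1.97 = 291.6 N·m counterclockwise.
Paint can: 3.22 × 10 = 32.2 N down at 2.26 m → arm 1.68 m, τ = 32.2 × 1.68 = 54.1 N·m counterclockwise.
Sandbag: 29.8 × 10 = 298 N down at 2.65 m → arm 1.29 m, τ = 298 × 1.29 = 384.4 N·m counterclockwise.
Net load moment about support B = 730.1 N·m counterclockwise.
Reaction R at support A is upward at 0.932 m, arm 3.008 m → moment R × 3.008 clockwise.
Balancing moments: R × 3.008 = 730.1, giving R = 243 N.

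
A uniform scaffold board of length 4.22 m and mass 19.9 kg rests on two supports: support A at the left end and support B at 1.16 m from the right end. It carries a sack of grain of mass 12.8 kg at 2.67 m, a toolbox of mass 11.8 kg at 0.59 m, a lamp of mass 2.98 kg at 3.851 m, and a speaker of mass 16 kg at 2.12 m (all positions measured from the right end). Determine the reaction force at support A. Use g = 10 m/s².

R_A ≈ 179 N

Take moments about support B.
Beam weight: 19.9 × 10 = 199 N down at 2.11 m → arm 0.95 m, τ = 199 × 0.95 = 189 N·m counterclockwise.
Sack of grain: 12.8 × 10 = 128 N down at 2.67 m → arm 1.51 m, τ = 128 × 1.51 = 193.3 N·m counterclockwise.
Toolbox: 11.8 × 10 = 118 N down at 0.59 m → arm 0.57 m, τ = 118 × 0.57 = 67.26 N·m clockwise.
Lamp: 2.98 × 10 = 29.8 N down at 3.851 m → arm 2.691 m, τ = 29.8 × 2.691 = 80.19 N·m counterclockwise.
Speaker: 16 × 10 = 160 N down at 2.12 m → arm 0.96 m, τ = 160 × 0.96 = 153.6 N·m counterclockwise.
Net load moment about support B = 548.8 N·m counterclockwise.
Reaction R at support A is upward at 4.22 m, arm 3.06 m → moment R × 3.06 clockwise.
Setting net torque to zero: R × 3.06 = 548.8 → R = 179 N.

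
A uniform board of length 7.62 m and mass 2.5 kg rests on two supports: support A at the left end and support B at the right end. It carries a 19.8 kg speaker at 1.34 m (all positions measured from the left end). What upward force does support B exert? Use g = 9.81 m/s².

Sum moments about support A (its reaction then has zero moment arm).
Beam weight: 2.5 × 9.81 = 24.53 N down at 3.81 m → arm 3.81 m, τ = 24.53 × 3.81 = 93.46 N·m clockwise.
Speaker: 19.8 × 9.81 = 194.2 N down at 1.34 m → arm 1.34 m, τ = 194.2 × 1.34 = 260.2 N·m clockwise.
Net load moment about support A = 353.7 N·m clockwise.
Reaction R at support B is upward at 7.62 m, arm 7.62 m → moment R × 7.62 counterclockwise.
Balancing moments: R × 7.62 = 353.7, giving R = 46.4 N.

R_B ≈ 46.4 N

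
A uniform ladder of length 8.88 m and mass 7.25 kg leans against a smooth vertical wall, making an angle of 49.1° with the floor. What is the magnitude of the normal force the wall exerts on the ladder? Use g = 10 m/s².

N_wall ≈ 31.4 N

About the foot of the ladder:
Ladder weight 7.25×10 = 72.5 N acts at 4.44 m along the ladder; its horizontal arm is 4.44·cos49.1° = 2.907 m → τ = 210.8 N·m clockwise.
Wall normal N acts horizontally at the top; its moment arm is the height L sinθ = 8.88·sin49.1° = 6.712 m, counterclockwise.
Στ = 0 ⇒ N × 6.712 = 210.8 ⇒ N = 31.4 N.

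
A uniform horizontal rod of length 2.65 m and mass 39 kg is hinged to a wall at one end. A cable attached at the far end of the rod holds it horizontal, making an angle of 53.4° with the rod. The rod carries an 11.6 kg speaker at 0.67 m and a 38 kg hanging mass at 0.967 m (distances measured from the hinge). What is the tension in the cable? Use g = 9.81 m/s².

Take moments about the hinge.
Beam weight: 39 × 9.81 = 382.6 N down at 1.325 m → arm 1.325 m, τ = 382.6 × 1.325 = 506.9 N·m clockwise.
Speaker: 11.6 × 9.81 = 113.8 N down at 0.67 m → arm 0.67 m, τ = 113.8 × 0.67 = 76.25 N·m clockwise.
Hanging mass: 38 × 9.81 = 372.8 N down at 0.967 m → arm 0.967 m, τ = 372.8 × 0.967 = 360.5 N·m clockwise.
Total clockwise load moment = 943.6 N·m.
The cable tension T acts at 2.65 m; only its component perpendicular to the rod, T sinθ, produces torque. sin 53.4° = 0.8028.
Στ = 0 ⇒ T × 2.65 × 0.8028 = 943.6 ⇒ T = 943.6 / 2.127 = 444 N.

T ≈ 444 N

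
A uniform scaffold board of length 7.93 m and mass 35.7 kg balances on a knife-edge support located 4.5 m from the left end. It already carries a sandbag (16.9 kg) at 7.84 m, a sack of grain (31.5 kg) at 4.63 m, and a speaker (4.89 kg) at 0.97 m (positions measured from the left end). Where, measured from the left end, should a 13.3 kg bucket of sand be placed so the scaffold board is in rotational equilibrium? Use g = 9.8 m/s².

x ≈ 2.68 m from the left end

Sum moments about the knife-edge support (at 4.5 m from the left end) (the support reaction has zero arm there).
Beam weight: 35.7 × 9.8 = 349.9 N down at 3.965 m → arm 0.535 m, τ = 349.9 × 0.535 = 187.2 N·m counterclockwise.
Sandbag: 16.9 × 9.8 = 165.6 N down at 7.84 m → arm 3.34 m, τ = 165.6 × 3.34 = 553.1 N·m clockwise.
Sack of grain: 31.5 × 9.8 = 308.7 N down at 4.63 m → arm 0.13 m, τ = 308.7 × 0.13 = 40.13 N·m clockwise.
Speaker: 4.89 × 9.8 = 47.92 N down at 0.97 m → arm 3.53 m, τ = 47.92 × 3.53 = 169.2 N·m counterclockwise.
Net moment of existing loads = 236.8 N·m clockwise.
The bucket of sand weighs 13.3 × 9.8 = 130.3 N and must supply an equal counterclockwise moment, so its lever arm about the knife-edge support is 236.8 / 130.3 = 1.82 m.
That puts it at 4.5 − 1.82 = 2.68 m from the left end.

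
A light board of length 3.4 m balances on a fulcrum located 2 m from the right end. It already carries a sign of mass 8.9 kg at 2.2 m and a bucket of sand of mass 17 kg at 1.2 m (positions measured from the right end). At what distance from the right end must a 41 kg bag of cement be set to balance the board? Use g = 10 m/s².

Take moments about the fulcrum (at 2 m from the right end).
Sign: 8.9 × 10 = 89 N down at 2.2 m → arm 0.2 m, τ = 89 × 0.2 = 17.8 N·m counterclockwise.
Bucket of sand: 17 × 10 = 170 N down at 1.2 m → arm 0.8 m, τ = 170 × 0.8 = 136 N·m clockwise.
Net moment of existing loads = 118.2 N·m clockwise.
The bag of cement weighs 41 × 10 = 410 N and must supply an equal counterclockwise moment, so its lever arm about the fulcrum is 118.2 / 410 = 0.288 m.
That puts it at 2 + 0.288 = 2.29 m from the right end.

x ≈ 2.29 m from the right end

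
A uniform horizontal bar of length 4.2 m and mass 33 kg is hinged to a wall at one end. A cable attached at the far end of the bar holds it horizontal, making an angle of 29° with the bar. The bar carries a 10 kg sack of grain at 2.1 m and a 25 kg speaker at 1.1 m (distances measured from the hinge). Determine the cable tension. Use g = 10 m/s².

T ≈ 579 N

Choose the hinge as the axis so the unknown hinge reaction has zero arm there.
Beam weight: 33 × 10 = 330 N down at 2.1 m → arm 2.1 m, τ = 330 × 2.1 = 693 N·m clockwise.
Sack of grain: 10 × 10 = 100 N down at 2.1 m → arm 2.1 m, τ = 100 × 2.1 = 210 N·m clockwise.
Speaker: 25 × 10 = 250 N down at 1.1 m → arm 1.1 m, τ = 250 × 1.1 = 275 N·m clockwise.
Total clockwise load moment = 1178 N·m.
The cable tension T acts at 4.2 m; only its component perpendicular to the bar, T sinθ, produces torque. sin 29° = 0.4848.
Setting net torque to zero: T × 4.2 × 0.4848 = 1178 → T = 1178 / 2.036 = 579 N.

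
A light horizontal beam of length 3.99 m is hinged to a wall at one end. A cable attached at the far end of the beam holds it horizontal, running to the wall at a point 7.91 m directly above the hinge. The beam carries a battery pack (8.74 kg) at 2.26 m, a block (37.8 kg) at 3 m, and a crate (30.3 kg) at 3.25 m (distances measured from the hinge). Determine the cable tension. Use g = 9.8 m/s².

T ≈ 637 N

About the hinge:
Battery pack: 8.74 × 9.8 = 85.65 N down at 2.26 m → arm 2.26 m, τ = 85.65 × 2.26 = 193.6 N·m clockwise.
Block: 37.8 × 9.8 = 370.4 N down at 3 m → arm 3 m, τ = 370.4 × 3 = 1111 N·m clockwise.
Crate: 30.3 × 9.8 = 296.9 N down at 3.25 m → arm 3.25 m, τ = 296.9 × 3.25 = 964.9 N·m clockwise.
Total clockwise load moment = 2270 N·m.
The cable tension T acts at 3.99 m; only its component perpendicular to the beam, T sinθ, produces torque. sinθ = h/√(h²+d²) = 7.91/√(7.91²+3.99²) = 0.8928.
Setting net torque to zero: T × 3.99 × 0.8928 = 2270 → T = 2270 / 3.562 = 637 N.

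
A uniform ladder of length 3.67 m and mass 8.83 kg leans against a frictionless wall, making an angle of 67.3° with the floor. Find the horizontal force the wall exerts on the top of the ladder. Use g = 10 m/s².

Taking torques about the foot of the ladder:
Ladder weight 8.83×10 = 88.3 N acts at 1.835 m along the ladder; its horizontal arm is 1.835·cos67.3° = 0.7081 m → τ = 62.53 N·m clockwise.
Wall normal N acts horizontally at the top; its moment arm is the height L sinθ = 3.67·sin67.3° = 3.386 m, counterclockwise.
For rotational equilibrium, N × 3.386 = 62.53, so N = 18.5 N.

N_wall ≈ 18.5 N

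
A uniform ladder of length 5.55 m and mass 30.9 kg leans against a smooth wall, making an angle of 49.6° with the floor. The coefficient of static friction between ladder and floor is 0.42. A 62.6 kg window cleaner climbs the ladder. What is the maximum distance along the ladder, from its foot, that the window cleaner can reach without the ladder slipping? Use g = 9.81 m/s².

d ≈ 2.72 m

Taking torques about the foot of the ladder:
Ladder weight 30.9×9.81 = 303.1 N acts at 2.775 m along the ladder; its horizontal arm is 2.775·cos49.6° = 1.799 m → τ = 545.3 N·m clockwise.
Window cleaner weight 62.6×9.81 = 614.1 N at distance d → arm d·cos49.6° → τ = 614.1·d·0.6481 clockwise.
Wall normal N at the top has arm L sinθ = 4.227 m counterclockwise, so Στ = 0 gives N·4.227 = 545.3 + 398·d.
ΣFy = 0 ⇒ N_floor = 917.2 N, so the maximum friction is μ_s·N_floor = 0.42×917.2 = 385.2 N. ΣFx = 0 ⇒ N_wall = f, so at the slipping point N = 385.2 N.
Substituting: 385.2×4.227 = 545.3 + 398·d ⇒ d = (1628 − 545.3) / 398 = 2.72 m.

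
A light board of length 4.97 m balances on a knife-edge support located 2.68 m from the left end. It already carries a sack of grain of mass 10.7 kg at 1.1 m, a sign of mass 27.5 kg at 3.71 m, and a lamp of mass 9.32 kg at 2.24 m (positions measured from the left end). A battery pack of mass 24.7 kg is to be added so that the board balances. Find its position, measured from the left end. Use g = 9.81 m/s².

x ≈ 2.38 m from the left end

About the knife-edge support (at 2.68 m from the left end):
Sack of grain: 10.7 × 9.81 = 105 N down at 1.1 m → arm 1.58 m, τ = 105 × 1.58 = 165.9 N·m counterclockwise.
Sign: 27.5 × 9.81 = 269.8 N down at 3.71 m → arm 1.03 m, τ = 269.8 × 1.03 = 277.9 N·m clockwise.
Lamp: 9.32 × 9.81 = 91.43 N down at 2.24 m → arm 0.44 m, τ = 91.43 × 0.44 = 40.23 N·m counterclockwise.
Net moment of existing loads = 71.77 N·m clockwise.
The battery pack weighs 24.7 × 9.81 = 242.3 N and must supply an equal counterclockwise moment, so its lever arm about the knife-edge support is 71.77 / 242.3 = 0.296 m.
That puts it at 2.68 − 0.296 = 2.38 m from the left end.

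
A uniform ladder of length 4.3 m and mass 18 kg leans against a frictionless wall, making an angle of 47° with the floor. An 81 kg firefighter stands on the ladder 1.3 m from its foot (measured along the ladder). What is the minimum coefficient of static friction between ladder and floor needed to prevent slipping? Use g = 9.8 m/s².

Choose the foot of the ladder as the axis so the floor normal and friction both act there and drop out.
Ladder weight 18×9.8 = 176.4 N acts at 2.15 m along the ladder; its horizontal arm is 2.15·cos47° = 1.466 m → τ = 258.6 N·m clockwise.
Firefighter: 81×9.8 = 793.8 N at 1.3 m → arm 0.8866 m → τ = 703.8 N·m clockwise.
Wall normal N acts horizontally at the top; its moment arm is the height L sinθ = 4.3·sin47° = 3.145 m, counterclockwise.
Balancing moments: N × 3.145 = 962.4, giving N = 306 N.
ΣFx = 0 ⇒ f = N_wall = 306 N. ΣFy = 0 ⇒ N_floor = 970.2 N.
μ_min = f / N_floor = 306 / 970.2 = 0.315.

μ_min ≈ 0.315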